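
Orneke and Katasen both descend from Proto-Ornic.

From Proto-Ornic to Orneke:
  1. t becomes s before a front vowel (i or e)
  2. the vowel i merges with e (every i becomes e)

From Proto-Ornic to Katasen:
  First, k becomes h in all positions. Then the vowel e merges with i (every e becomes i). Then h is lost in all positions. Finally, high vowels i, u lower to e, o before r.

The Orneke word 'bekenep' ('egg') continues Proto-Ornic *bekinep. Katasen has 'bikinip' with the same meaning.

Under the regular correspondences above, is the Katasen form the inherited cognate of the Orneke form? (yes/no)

no

Derive the expected Katasen reflex of *bekinep:
Katasen: *bekinep
  bekinep → behinep   [unconditioned shift]
  behinep → bihinip   [vowel merger]
  bihinip → biinip   [h-loss]
  biinip (rule 4 does not apply)
  giving Katasen biinip.
The regular Katasen reflex would be 'biinip', but the attested form is 'bikinip'. The correspondence is irregular, so they are not cognates (the Katasen form has a different source).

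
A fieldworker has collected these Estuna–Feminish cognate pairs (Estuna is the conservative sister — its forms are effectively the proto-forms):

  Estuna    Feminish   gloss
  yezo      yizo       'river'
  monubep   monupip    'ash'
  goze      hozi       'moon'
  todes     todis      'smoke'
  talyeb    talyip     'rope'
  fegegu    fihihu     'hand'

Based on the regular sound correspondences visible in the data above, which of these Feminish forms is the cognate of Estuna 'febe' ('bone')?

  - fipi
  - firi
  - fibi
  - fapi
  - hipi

talyeb ~ talyip — Estuna e corresponds to Feminish i after a consonant, before a labial obstruent.
monubep ~ monupip — Estuna b corresponds to Feminish p between vowels (before a front vowel).
goze ~ hozi — Estuna e corresponds to Feminish i word-finally.
Applying these to Estuna 'febe':
  febe → fibe   (e→i after a consonant, before a labial obstruent)
  fibe → fipe   (b→p between vowels (before a front vowel))
  fipe → fipi   (e→i word-finally)
So the Feminish cognate is 'fipi'.

fipi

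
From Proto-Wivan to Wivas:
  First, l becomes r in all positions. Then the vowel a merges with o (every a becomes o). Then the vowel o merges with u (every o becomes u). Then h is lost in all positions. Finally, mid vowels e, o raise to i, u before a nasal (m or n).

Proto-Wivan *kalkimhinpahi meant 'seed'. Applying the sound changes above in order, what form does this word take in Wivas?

Wivas: start from *kalkimhinpahi.
  rule 1 (unconditioned shift): kalkimhinpahi → karkimhinpahi
  rule 2 (vowel merger): karkimhinpahi → korkimhinpohi
  rule 3 (vowel merger): korkimhinpohi → kurkimhinpuhi
  rule 4 (h-loss): kurkimhinpuhi → kurkiminpui
  rule 5: no change — kurkiminpui
  ⇒ Wivas kurkiminpui

kurkiminpui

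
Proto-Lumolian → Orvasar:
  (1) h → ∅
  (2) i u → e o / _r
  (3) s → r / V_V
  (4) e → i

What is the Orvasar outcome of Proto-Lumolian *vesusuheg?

Orvasar: *vesusuheg
  vesusuheg → vesusueg   [h-loss]
  vesusueg (rule 2 does not apply)
  vesusueg → verurueg   [rhotacism]
  verurueg → viruruig   [vowel merger]
  giving Orvasar viruruig.

viruruig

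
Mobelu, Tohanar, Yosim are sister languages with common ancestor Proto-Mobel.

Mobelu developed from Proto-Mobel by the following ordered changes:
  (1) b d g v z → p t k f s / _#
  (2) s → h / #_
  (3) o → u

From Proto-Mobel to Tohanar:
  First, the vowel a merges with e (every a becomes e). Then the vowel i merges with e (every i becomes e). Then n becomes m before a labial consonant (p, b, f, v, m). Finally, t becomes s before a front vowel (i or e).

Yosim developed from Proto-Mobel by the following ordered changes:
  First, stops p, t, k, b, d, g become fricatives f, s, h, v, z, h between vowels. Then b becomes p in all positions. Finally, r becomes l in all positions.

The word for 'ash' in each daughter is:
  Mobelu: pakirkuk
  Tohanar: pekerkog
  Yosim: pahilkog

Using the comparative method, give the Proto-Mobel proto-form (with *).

*pakirkog

Position 5: Mobelu has r, Tohanar has r, Yosim has l. Mobelu preserves r here (none of its changes turn any other segment into r), so the proto-segment is *r.
Position 3: Mobelu has k, Tohanar has k, Yosim has h. Tohanar preserves k here (none of its changes turn any other segment into k), so the proto-segment is *k.
Position 7: Mobelu has u, Tohanar has o, Yosim has o. Tohanar preserves o here (none of its changes turn any other segment into o), so the proto-segment is *o.
Continuing position by position gives *pakirkog; check it forward:
Mobelu: start from *pakirkog.
  rule 1 (final devoicing): pakirkog → pakirkok
  rule 2: no change — pakirkok
  rule 3 (vowel merger): pakirkok → pakirkuk
  ⇒ Mobelu pakirkuk
Tohanar: *pakirkog
  pakirkog → pekirkog   [vowel merger]
  pekirkog → pekerkog   [vowel merger]
  pekerkog (rule 3 does not apply)
  pekerkog (rule 4 does not apply)
  giving Tohanar pekerkog.
Yosim: *pakirkog
  pakirkog → pahirkog   [intervocalic lenition]
  pahirkog (rule 2 does not apply)
  pahirkog → pahilkog   [unconditioned shift]
  giving Yosim pahilkog.
No other proto-form is consistent with every reflex, so the reconstruction is *pakirkog.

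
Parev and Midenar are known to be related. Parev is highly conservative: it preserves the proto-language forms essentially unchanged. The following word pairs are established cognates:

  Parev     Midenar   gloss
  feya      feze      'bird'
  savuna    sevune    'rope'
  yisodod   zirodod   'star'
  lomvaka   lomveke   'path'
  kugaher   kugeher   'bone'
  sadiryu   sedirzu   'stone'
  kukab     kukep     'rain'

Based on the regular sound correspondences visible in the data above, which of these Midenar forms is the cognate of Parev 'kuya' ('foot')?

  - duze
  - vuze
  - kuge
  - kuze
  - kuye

feya ~ feze — Parev y corresponds to Midenar z between vowels (before a back vowel).
feya ~ feze, savuna ~ sevune — Parev a corresponds to Midenar e word-finally.
Applying these to Parev 'kuya':
  kuya → kuza   (y→z between vowels (before a back vowel))
  kuza → kuze   (a→e word-finally)
So the Midenar cognate is 'kuze'.

kuze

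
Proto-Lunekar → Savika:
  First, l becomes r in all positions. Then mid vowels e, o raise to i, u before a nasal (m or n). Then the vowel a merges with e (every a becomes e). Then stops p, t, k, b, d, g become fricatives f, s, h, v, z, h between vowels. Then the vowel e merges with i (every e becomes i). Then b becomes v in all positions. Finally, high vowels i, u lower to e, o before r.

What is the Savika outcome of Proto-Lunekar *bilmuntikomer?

vermuntihumer

Savika: *bilmuntikomer
  bilmuntikomer → birmuntikomer   [unconditioned shift]
  birmuntikomer → birmuntikumer   [pre-nasal raising]
  birmuntikumer (rule 3 does not apply)
  birmuntikumer → birmuntihumer   [intervocalic lenition]
  birmuntihumer → birmuntihumir   [vowel merger]
  birmuntihumir → virmuntihumir   [unconditioned shift]
  virmuntihumir → vermuntihumer   [pre-rhotic lowering]
  giving Savika vermuntihumer.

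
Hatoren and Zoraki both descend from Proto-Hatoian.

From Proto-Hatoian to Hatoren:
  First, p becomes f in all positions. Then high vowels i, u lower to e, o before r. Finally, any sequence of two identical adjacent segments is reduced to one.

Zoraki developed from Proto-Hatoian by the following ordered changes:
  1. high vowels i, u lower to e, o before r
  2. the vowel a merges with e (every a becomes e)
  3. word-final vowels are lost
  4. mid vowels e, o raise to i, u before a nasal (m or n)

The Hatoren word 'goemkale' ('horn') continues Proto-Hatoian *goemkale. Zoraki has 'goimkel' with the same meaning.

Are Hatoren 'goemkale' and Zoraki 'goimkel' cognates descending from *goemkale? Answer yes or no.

yes

Derive the expected Zoraki reflex of *goemkale:
Zoraki: *goemkale
  goemkale (rule 1 does not apply)
  goemkale → goemkele   [vowel merger]
  goemkele → goemkel   [apocope]
  goemkel → goimkel   [pre-nasal raising]
  giving Zoraki goimkel.
Zoraki 'goimkel' matches the regular reflex exactly, so the pair is cognate.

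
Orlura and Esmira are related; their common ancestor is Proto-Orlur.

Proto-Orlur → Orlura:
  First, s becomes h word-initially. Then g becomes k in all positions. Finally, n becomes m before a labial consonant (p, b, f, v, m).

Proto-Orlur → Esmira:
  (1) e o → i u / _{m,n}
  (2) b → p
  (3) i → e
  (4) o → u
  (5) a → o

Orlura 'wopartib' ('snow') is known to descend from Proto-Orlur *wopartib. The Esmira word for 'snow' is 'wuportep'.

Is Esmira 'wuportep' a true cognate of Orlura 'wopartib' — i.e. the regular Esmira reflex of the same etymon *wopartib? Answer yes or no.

Derive the expected Esmira reflex of *wopartib:
Esmira: start from *wopartib.
  rule 1: no change — wopartib
  rule 2 (unconditioned shift): wopartib → wopartip
  rule 3 (vowel merger): wopartip → wopartep
  rule 4 (vowel merger): wopartep → wupartep
  rule 5 (vowel merger): wupartep → wuportep
  ⇒ Esmira wuportep
Esmira 'wuportep' matches the regular reflex exactly, so the pair is cognate.

yes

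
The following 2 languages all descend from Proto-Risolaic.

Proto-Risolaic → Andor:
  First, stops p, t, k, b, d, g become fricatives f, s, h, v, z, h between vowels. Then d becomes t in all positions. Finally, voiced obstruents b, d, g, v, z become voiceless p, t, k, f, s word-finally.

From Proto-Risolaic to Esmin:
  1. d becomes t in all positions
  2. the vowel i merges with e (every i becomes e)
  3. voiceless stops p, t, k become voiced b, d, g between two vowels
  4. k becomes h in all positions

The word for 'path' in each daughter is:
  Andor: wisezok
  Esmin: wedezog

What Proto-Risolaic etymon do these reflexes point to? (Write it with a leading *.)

Position 7: Andor has k, Esmin has g. Taking the neighbouring segments as reconstructed: Andor k could go back to *k or *g; Esmin g can only go back to *g — the one source consistent with every daughter is *g.
Position 2: Andor has i, Esmin has e. Andor preserves i here (none of its changes turn any other segment into i), so the proto-segment is *i.
Position 3: Andor has s, Esmin has d. Taking the neighbouring segments as reconstructed: Andor s could go back to *t or *s; Esmin d could go back to *t or *d — the one source consistent with every daughter is *t.
Verify the candidate proto-form against each daughter:
Andor: *witezog > wisezog > wisezok  (by intervocalic lenition, final devoicing)
Esmin: *witezog
  witezog (rule 1 does not apply)
  witezog → wetezog   [vowel merger]
  wetezog → wedezog   [intervocalic voicing]
  wedezog (rule 4 does not apply)
  giving Esmin wedezog.
*witezog is the unique common source.

*witezog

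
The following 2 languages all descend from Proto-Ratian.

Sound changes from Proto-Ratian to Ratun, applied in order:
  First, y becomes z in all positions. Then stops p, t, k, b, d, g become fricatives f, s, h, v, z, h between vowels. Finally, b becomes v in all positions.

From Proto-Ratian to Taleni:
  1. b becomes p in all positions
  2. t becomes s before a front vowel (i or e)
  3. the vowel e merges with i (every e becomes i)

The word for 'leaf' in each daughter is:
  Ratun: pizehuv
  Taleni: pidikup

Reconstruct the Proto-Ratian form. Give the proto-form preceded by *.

Position 4: Ratun has e, Taleni has i. Ratun preserves e here (none of its changes turn any other segment into e), so the proto-segment is *e.
Position 7: Ratun has v, Taleni has p. Taking the neighbouring segments as reconstructed: Ratun v could go back to *b or *v; Taleni p could go back to *p or *b — the one source consistent with every daughter is *b.
This points to *pidekub. Verify forward in each daughter:
Ratun: *pidekub > pizehub > pizehuv  (by intervocalic lenition, unconditioned shift)
Taleni: *pidekub > pidekup > pidikup  (by unconditioned shift, vowel merger)
No other proto-form is consistent with every reflex, so the reconstruction is *pidekub.

*pidekub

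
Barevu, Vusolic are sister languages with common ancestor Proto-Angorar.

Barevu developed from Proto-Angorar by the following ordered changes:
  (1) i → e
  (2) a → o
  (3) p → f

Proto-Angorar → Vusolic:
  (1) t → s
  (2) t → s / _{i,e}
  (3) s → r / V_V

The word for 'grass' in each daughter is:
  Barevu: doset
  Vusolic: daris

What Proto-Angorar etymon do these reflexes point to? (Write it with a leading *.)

*dasit

Position 5: Barevu has t, Vusolic has s. Barevu preserves t here (none of its changes turn any other segment into t), so the proto-segment is *t.
Position 3: Barevu has s, Vusolic has r. Barevu preserves s here (none of its changes turn any other segment into s), so the proto-segment is *s.
Verify the candidate proto-form against each daughter:
Barevu: *dasit > daset > doset  (by vowel merger, vowel merger)
Vusolic: *dasit
  dasit → dasis   [unconditioned shift]
  dasis (rule 2 does not apply)
  dasis → daris   [rhotacism]
  giving Vusolic daris.
Only *dasit yields all of Barevu doset, Vusolic daris.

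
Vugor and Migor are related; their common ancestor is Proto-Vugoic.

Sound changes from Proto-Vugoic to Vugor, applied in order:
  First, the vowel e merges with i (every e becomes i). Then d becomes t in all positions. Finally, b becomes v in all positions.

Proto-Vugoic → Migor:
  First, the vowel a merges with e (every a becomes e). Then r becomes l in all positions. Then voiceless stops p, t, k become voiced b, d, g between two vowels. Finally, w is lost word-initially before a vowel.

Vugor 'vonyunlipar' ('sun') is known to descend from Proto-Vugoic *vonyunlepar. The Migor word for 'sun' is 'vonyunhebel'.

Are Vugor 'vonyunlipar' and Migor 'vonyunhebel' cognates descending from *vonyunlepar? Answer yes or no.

Derive the expected Migor reflex of *vonyunlepar:
Migor: *vonyunlepar
  vonyunlepar → vonyunleper   [vowel merger]
  vonyunleper → vonyunlepel   [unconditioned shift]
  vonyunlepel → vonyunlebel   [intervocalic voicing]
  vonyunlebel (rule 4 does not apply)
  giving Migor vonyunlebel.
The regular Migor reflex would be 'vonyunlebel', but the attested form is 'vonyunhebel'. The correspondence is irregular, so they are not cognates (the Migor form has a different source).

no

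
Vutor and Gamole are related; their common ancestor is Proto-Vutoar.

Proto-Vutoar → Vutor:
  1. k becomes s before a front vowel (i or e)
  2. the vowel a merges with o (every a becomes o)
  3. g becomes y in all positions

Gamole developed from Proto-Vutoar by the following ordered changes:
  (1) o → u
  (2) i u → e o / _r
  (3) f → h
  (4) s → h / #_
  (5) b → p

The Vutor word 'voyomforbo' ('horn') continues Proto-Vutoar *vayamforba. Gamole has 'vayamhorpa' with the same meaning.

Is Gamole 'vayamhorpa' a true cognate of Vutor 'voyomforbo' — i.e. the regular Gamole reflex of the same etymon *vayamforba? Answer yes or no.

yes

Derive the expected Gamole reflex of *vayamforba:
Gamole: *vayamforba
  vayamforba → vayamfurba   [vowel merger]
  vayamfurba → vayamforba   [pre-rhotic lowering]
  vayamforba → vayamhorba   [unconditioned shift]
  vayamhorba (rule 4 does not apply)
  vayamhorba → vayamhorpa   [unconditioned shift]
  giving Gamole vayamhorpa.
Gamole 'vayamhorpa' matches the regular reflex exactly, so the pair is cognate.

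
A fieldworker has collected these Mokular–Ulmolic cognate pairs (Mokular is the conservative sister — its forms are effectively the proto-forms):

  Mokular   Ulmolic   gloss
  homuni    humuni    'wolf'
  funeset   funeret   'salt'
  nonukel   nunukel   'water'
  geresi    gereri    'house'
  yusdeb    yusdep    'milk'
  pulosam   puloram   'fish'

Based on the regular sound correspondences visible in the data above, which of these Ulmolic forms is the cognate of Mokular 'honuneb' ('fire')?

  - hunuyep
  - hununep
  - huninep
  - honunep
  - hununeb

hununep

nonukel ~ nunukel — Mokular o corresponds to Ulmolic u after a consonant, before a nasal.
yusdeb ~ yusdep — Mokular b corresponds to Ulmolic p word-finally.
Applying these to Mokular 'honuneb':
  honuneb → hununeb   (o→u after a consonant, before a nasal)
  hununeb → hununep   (b→p word-finally)
So the Ulmolic cognate is 'hununep'.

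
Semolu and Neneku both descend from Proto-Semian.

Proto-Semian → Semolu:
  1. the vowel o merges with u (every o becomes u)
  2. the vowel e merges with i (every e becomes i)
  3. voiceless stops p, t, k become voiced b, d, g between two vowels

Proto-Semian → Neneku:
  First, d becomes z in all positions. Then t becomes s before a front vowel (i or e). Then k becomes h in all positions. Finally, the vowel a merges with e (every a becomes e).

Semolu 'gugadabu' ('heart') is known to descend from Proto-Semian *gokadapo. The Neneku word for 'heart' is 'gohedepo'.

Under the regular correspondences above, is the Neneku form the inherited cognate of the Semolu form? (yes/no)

no

Derive the expected Neneku reflex of *gokadapo:
Neneku: start from *gokadapo.
  rule 1 (unconditioned shift): gokadapo → gokazapo
  rule 2: no change — gokazapo
  rule 3 (unconditioned shift): gokazapo → gohazapo
  rule 4 (vowel merger): gohazapo → gohezepo
  ⇒ Neneku gohezepo
The regular Neneku reflex would be 'gohezepo', but the attested form is 'gohedepo'. The correspondence is irregular, so they are not cognates (the Neneku form has a different source).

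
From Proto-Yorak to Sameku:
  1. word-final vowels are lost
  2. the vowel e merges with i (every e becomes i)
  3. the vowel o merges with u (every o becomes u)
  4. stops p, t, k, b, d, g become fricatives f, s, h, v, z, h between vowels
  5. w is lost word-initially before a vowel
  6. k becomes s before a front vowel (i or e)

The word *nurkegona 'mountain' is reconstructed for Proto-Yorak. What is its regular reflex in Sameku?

nursihun

Sameku: start from *nurkegona.
  rule 1 (apocope): nurkegona → nurkegon
  rule 2 (vowel merger): nurkegon → nurkigon
  rule 3 (vowel merger): nurkigon → nurkigun
  rule 4 (intervocalic lenition): nurkigun → nurkihun
  rule 5: no change — nurkihun
  rule 6 (palatalisation): nurkihun → nursihun
  ⇒ Sameku nursihun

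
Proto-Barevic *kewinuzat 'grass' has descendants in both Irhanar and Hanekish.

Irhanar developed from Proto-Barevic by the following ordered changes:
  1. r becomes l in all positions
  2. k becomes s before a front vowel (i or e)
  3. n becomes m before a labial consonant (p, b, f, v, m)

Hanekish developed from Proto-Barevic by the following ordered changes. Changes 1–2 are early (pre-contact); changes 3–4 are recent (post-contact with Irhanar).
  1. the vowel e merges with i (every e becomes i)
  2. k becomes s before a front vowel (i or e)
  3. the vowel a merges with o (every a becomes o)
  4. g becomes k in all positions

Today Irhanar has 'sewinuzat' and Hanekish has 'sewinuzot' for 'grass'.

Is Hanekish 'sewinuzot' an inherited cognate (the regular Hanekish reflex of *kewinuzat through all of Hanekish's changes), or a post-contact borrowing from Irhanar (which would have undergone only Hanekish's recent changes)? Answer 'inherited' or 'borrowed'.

borrowed

If inherited, *kewinuzat would pass through all of Hanekish's changes:
Hanekish: *kewinuzat > kiwinuzat > siwinuzat > siwinuzot  (by vowel merger, palatalisation, vowel merger)
If borrowed from Irhanar 'sewinuzat' after the early changes, it would undergo only the recent ones:
  rule 3 (vowel merger): sewinuzat → sewinuzot
  rule 4 (unconditioned shift): no change (sewinuzot)
  ⇒ as a loan: sewinuzot
Hanekish 'sewinuzot' matches the loan outcome 'sewinuzot', not the inherited 'siwinuzot' — it skipped the early Hanekish changes, so it was borrowed from Irhanar.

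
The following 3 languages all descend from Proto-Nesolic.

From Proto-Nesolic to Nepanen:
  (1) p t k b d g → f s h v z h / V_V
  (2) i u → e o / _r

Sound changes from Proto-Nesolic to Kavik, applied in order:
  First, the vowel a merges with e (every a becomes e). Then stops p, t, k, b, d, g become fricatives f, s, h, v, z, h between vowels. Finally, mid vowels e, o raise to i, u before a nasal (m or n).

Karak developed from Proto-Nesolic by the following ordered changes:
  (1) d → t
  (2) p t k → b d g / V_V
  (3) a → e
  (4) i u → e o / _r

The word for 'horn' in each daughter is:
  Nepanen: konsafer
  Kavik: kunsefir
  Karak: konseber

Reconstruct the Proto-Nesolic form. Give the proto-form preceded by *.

*konsapir

Position 5: Nepanen has a, Kavik has e, Karak has e. Nepanen preserves a here (none of its changes turn any other segment into a), so the proto-segment is *a.
Position 7: Nepanen has e, Kavik has i, Karak has e. Taking the neighbouring segments as reconstructed: Nepanen e could go back to *e or *i; Kavik i can only go back to *i; Karak e could go back to *a or *e or *i — the one source consistent with every daughter is *i.
Continuing position by position gives *konsapir; check it forward:
Nepanen: *konsapir
  konsapir → konsafir   [intervocalic lenition]
  konsafir → konsafer   [pre-rhotic lowering]
  giving Nepanen konsafer.
Kavik: *konsapir
  konsapir → konsepir   [vowel merger]
  konsepir → konsefir   [intervocalic lenition]
  konsefir → kunsefir   [pre-nasal raising]
  giving Kavik kunsefir.
Karak: start from *konsapir.
  rule 1: no change — konsapir
  rule 2 (intervocalic voicing): konsapir → konsabir
  rule 3 (vowel merger): konsabir → konsebir
  rule 4 (pre-rhotic lowering): konsebir → konseber
  ⇒ Karak konseber
No other proto-form is consistent with every reflex, so the reconstruction is *konsapir.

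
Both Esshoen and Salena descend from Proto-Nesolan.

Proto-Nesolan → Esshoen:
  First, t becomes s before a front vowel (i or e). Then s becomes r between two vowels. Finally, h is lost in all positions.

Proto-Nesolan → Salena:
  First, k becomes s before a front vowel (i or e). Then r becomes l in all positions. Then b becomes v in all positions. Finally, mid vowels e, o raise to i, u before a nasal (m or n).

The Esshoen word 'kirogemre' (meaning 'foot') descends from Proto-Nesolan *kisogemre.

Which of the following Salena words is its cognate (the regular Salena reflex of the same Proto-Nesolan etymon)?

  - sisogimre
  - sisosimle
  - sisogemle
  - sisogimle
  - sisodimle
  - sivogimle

sisogimle

Salena: *kisogemre
  kisogemre → sisogemre   [palatalisation]
  sisogemre → sisogemle   [unconditioned shift]
  sisogemle (rule 3 does not apply)
  sisogemle → sisogimle   [pre-nasal raising]
  giving Salena sisogimle.
Among the options, 'sisogimle' alone shows every Salena change applied in order.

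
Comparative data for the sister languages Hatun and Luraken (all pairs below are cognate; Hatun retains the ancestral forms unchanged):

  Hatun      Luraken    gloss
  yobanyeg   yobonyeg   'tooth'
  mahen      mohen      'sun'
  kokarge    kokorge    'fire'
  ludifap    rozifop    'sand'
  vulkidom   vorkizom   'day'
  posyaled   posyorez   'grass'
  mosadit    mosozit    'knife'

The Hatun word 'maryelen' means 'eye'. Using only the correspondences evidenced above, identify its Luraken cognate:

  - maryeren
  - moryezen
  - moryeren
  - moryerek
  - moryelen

moryeren

kokarge ~ kokorge — Hatun a corresponds to Luraken o after a consonant, before r.
posyaled ~ posyorez — Hatun l corresponds to Luraken r between vowels (before a front vowel).
Applying these to Hatun 'maryelen':
  maryelen → moryelen   (a→o after a consonant, before r)
  moryelen → moryeren   (l→r between vowels (before a front vowel))
So the Luraken cognate is 'moryeren'.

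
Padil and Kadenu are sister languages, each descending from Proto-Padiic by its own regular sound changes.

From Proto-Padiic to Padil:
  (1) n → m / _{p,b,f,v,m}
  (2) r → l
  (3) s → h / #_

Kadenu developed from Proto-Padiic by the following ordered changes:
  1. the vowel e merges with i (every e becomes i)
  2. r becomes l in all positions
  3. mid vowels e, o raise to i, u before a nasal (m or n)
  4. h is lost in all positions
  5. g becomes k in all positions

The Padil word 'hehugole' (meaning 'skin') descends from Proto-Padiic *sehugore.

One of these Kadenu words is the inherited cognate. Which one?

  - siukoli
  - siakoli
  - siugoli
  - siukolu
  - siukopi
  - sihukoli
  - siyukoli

siukoli

Kadenu: start from *sehugore.
  rule 1 (vowel merger): sehugore → sihugori
  rule 2 (unconditioned shift): sihugori → sihugoli
  rule 3: no change — sihugoli
  rule 4 (h-loss): sihugoli → siugoli
  rule 5 (unconditioned shift): siugoli → siukoli
  ⇒ Kadenu siukoli
Among the options, 'siukoli' alone shows every Kadenu change applied in order.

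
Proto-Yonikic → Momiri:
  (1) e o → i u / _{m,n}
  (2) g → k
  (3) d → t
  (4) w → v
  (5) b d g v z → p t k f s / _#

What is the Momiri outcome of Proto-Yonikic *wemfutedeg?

Momiri: *wemfutedeg
  wemfutedeg → wimfutedeg   [pre-nasal raising]
  wimfutedeg → wimfutedek   [unconditioned shift]
  wimfutedek → wimfutetek   [unconditioned shift]
  wimfutetek → vimfutetek   [unconditioned shift]
  vimfutetek (rule 5 does not apply)
  giving Momiri vimfutetek.

vimfutetek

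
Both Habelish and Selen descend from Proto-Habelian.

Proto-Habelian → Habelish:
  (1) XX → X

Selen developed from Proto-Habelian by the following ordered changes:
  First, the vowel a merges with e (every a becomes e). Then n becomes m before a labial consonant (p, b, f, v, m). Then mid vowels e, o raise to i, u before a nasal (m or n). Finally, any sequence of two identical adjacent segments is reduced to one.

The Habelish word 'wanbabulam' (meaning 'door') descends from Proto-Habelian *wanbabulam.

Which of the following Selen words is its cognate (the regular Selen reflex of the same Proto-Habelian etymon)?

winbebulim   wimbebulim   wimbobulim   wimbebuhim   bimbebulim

Selen: *wanbabulam > wenbebulem > wembebulem > wimbebulim  (by vowel merger, nasal place assimilation, pre-nasal raising)
Only 'wimbebulim' matches the regular Selen development of *wanbabulam.

wimbebulim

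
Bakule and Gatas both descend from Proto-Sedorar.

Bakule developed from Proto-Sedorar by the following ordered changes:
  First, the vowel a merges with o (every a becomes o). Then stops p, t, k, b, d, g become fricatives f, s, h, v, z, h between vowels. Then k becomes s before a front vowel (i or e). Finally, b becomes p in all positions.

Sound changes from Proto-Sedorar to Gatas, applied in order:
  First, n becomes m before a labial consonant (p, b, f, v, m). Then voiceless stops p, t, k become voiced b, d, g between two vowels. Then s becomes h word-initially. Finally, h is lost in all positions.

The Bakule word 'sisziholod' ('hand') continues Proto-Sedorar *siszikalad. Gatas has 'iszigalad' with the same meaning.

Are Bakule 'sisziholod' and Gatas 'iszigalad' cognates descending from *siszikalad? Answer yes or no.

Derive the expected Gatas reflex of *siszikalad:
Gatas: *siszikalad
  siszikalad (rule 1 does not apply)
  siszikalad → siszigalad   [intervocalic voicing]
  siszigalad → hiszigalad   [debuccalisation]
  hiszigalad → iszigalad   [h-loss]
  giving Gatas iszigalad.
Gatas 'iszigalad' matches the regular reflex exactly, so the pair is cognate.

yes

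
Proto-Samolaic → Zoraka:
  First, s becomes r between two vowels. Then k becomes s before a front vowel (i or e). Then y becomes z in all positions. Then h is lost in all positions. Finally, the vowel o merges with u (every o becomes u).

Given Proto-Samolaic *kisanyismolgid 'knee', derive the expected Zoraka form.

Zoraka: start from *kisanyismolgid.
  rule 1 (rhotacism): kisanyismolgid → kiranyismolgid
  rule 2 (palatalisation): kiranyismolgid → siranyismolgid
  rule 3 (unconditioned shift): siranyismolgid → siranzismolgid
  rule 4: no change — siranzismolgid
  rule 5 (vowel merger): siranzismolgid → siranzismulgid
  ⇒ Zoraka siranzismulgid

siranzismulgid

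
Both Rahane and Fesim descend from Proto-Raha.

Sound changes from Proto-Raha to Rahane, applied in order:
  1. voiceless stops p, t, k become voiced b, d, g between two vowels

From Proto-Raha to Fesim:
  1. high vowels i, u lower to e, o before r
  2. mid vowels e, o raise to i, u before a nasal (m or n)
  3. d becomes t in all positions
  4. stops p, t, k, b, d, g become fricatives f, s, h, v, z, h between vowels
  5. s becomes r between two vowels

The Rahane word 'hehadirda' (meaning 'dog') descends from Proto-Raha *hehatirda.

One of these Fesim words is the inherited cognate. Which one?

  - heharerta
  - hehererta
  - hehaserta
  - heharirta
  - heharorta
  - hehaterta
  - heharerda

Fesim: *hehatirda
  hehatirda → hehaterda   [pre-rhotic lowering]
  hehaterda (rule 2 does not apply)
  hehaterda → hehaterta   [unconditioned shift]
  hehaterta → hehaserta   [intervocalic lenition]
  hehaserta → heharerta   [rhotacism]
  giving Fesim heharerta.

heharerta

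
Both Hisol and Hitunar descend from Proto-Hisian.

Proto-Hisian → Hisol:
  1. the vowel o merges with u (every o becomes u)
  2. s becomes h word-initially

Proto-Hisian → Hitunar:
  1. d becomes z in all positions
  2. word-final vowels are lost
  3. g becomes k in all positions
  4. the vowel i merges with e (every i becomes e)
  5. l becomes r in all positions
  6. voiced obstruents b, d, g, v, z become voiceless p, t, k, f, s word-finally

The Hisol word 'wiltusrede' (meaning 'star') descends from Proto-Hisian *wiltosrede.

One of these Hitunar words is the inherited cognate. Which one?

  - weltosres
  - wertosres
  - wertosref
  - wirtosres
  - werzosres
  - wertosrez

Hitunar: start from *wiltosrede.
  rule 1 (unconditioned shift): wiltosrede → wiltosreze
  rule 2 (apocope): wiltosreze → wiltosrez
  rule 3: no change — wiltosrez
  rule 4 (vowel merger): wiltosrez → weltosrez
  rule 5 (unconditioned shift): weltosrez → wertosrez
  rule 6 (final devoicing): wertosrez → wertosres
  ⇒ Hitunar wertosres

wertosres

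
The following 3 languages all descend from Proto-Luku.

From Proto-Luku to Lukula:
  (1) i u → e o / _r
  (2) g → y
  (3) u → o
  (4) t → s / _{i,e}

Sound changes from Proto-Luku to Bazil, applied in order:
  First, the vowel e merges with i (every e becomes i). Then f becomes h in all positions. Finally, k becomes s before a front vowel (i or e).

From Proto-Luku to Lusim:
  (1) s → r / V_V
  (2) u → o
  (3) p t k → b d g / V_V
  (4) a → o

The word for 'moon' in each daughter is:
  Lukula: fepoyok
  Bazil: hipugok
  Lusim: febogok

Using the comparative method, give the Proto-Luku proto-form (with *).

Position 4: Lukula has o, Bazil has u, Lusim has o. Bazil preserves u here (none of its changes turn any other segment into u), so the proto-segment is *u.
Position 5: Lukula has y, Bazil has g, Lusim has g. Bazil preserves g here (none of its changes turn any other segment into g), so the proto-segment is *g.
Verify the candidate proto-form against each daughter:
Lukula: *fepugok > fepuyok > fepoyok  (by unconditioned shift, vowel merger)
Bazil: start from *fepugok.
  rule 1 (vowel merger): fepugok → fipugok
  rule 2 (unconditioned shift): fipugok → hipugok
  rule 3: no change — hipugok
  ⇒ Bazil hipugok
Lusim: *fepugok > fepogok > febogok  (by vowel merger, intervocalic voicing)
*fepugok is the unique common source.

*fepugok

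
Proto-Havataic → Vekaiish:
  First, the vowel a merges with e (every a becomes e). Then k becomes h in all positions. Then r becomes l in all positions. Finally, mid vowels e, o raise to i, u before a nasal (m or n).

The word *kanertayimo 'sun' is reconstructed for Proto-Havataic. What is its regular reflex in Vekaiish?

Vekaiish: start from *kanertayimo.
  rule 1 (vowel merger): kanertayimo → kenerteyimo
  rule 2 (unconditioned shift): kenerteyimo → henerteyimo
  rule 3 (unconditioned shift): henerteyimo → henelteyimo
  rule 4 (pre-nasal raising): henelteyimo → hinelteyimo
  ⇒ Vekaiish hinelteyimo

hinelteyimo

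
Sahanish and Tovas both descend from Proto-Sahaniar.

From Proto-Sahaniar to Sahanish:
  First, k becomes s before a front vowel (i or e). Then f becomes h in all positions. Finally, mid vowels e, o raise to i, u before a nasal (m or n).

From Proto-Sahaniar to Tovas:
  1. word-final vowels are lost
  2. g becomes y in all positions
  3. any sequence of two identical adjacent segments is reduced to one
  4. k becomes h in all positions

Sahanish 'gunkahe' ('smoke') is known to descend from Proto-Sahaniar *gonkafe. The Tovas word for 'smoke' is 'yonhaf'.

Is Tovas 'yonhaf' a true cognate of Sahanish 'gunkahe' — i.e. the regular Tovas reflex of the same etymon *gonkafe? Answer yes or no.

Derive the expected Tovas reflex of *gonkafe:
Tovas: *gonkafe
  gonkafe → gonkaf   [apocope]
  gonkaf → yonkaf   [unconditioned shift]
  yonkaf (rule 3 does not apply)
  yonkaf → yonhaf   [unconditioned shift]
  giving Tovas yonhaf.
Tovas 'yonhaf' matches the regular reflex exactly, so the pair is cognate.

yes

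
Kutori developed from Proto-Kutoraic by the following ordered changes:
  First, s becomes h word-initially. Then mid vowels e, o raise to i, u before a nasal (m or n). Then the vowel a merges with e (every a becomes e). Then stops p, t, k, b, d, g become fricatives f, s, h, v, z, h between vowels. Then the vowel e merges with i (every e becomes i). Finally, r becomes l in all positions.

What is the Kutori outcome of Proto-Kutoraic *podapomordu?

pozifumoldu

Kutori: *podapomordu
  podapomordu (rule 1 does not apply)
  podapomordu → podapumordu   [pre-nasal raising]
  podapumordu → podepumordu   [vowel merger]
  podepumordu → pozefumordu   [intervocalic lenition]
  pozefumordu → pozifumordu   [vowel merger]
  pozifumordu → pozifumoldu   [unconditioned shift]
  giving Kutori pozifumoldu.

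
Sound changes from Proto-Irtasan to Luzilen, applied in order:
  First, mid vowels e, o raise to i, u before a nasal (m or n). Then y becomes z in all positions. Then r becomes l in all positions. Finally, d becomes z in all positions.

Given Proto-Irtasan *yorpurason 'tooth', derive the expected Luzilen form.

Luzilen: *yorpurason > yorpurasun > zorpurasun > zolpulasun  (by pre-nasal raising, unconditioned shift, unconditioned shift)

zolpulasun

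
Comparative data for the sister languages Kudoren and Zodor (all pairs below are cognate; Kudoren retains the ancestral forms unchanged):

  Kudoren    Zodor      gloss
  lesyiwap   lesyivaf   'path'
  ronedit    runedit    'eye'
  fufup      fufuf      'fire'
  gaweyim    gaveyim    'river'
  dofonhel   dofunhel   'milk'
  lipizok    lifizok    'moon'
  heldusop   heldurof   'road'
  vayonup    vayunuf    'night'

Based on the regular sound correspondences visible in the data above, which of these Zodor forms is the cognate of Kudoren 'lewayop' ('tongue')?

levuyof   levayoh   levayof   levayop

levayof

lesyiwap ~ lesyivaf — Kudoren w corresponds to Zodor v between vowels (before a back vowel).
lesyiwap ~ lesyivaf, fufup ~ fufuf — Kudoren p corresponds to Zodor f word-finally.
Applying these to Kudoren 'lewayop':
  lewayop → levayop   (w→v between vowels (before a back vowel))
  levayop → levayof   (p→f word-finally)
So the Zodor cognate is 'levayof'.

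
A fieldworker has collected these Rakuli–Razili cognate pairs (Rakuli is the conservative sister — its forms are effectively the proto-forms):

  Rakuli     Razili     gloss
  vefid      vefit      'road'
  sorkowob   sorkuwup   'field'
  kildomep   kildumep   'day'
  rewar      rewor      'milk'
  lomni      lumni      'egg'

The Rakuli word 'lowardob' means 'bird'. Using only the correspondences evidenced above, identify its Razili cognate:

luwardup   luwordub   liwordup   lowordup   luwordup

luwordup

sorkowob ~ sorkuwup — Rakuli o corresponds to Razili u after a consonant, before a consonant other than r, m, n, p, b, f, v.
rewar ~ rewor — Rakuli a corresponds to Razili o after a consonant, before r.
sorkowob ~ sorkuwup — Rakuli o corresponds to Razili u after a consonant, before a labial obstruent.
sorkowob ~ sorkuwup — Rakuli b corresponds to Razili p word-finally.
Applying these to Rakuli 'lowardob':
  lowardob → luwardob   (o→u after a consonant, before a consonant other than r, m, n, p, b, f, v)
  luwardob → luwordob   (a→o after a consonant, before r)
  luwordob → luwordub   (o→u after a consonant, before a labial obstruent)
  luwordub → luwordup   (b→p word-finally)
So the Razili cognate is 'luwordup'.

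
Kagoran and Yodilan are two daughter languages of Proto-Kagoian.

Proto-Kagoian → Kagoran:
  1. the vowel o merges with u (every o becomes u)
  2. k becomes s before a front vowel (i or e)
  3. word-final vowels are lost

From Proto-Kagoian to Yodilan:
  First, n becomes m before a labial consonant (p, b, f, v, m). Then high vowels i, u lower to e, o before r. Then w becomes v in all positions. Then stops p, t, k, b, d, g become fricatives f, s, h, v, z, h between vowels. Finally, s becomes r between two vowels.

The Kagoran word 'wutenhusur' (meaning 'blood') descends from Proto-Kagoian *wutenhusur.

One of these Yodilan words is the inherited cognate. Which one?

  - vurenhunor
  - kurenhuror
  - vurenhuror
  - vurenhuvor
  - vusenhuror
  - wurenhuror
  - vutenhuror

Yodilan: *wutenhusur > wutenhusor > vutenhusor > vusenhusor > vurenhuror  (by pre-rhotic lowering, unconditioned shift, intervocalic lenition, rhotacism)

vurenhuror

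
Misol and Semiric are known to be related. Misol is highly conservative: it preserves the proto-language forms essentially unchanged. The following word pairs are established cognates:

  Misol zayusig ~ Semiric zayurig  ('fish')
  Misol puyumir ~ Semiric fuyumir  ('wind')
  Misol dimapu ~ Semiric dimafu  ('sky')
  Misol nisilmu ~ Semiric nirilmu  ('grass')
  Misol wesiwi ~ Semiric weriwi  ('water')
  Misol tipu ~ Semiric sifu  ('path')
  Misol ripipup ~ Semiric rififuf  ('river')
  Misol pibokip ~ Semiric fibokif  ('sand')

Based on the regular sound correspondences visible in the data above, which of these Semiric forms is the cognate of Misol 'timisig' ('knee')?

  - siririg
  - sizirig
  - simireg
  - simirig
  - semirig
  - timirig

simirig

tipu ~ sifu — Misol t corresponds to Semiric s word-initially before a front vowel.
zayusig ~ zayurig, nisilmu ~ nirilmu — Misol s corresponds to Semiric r between vowels (before a front vowel).
Applying these to Misol 'timisig':
  timisig → simisig   (t→s word-initially before a front vowel)
  simisig → simirig   (s→r between vowels (before a front vowel))
So the Semiric cognate is 'simirig'.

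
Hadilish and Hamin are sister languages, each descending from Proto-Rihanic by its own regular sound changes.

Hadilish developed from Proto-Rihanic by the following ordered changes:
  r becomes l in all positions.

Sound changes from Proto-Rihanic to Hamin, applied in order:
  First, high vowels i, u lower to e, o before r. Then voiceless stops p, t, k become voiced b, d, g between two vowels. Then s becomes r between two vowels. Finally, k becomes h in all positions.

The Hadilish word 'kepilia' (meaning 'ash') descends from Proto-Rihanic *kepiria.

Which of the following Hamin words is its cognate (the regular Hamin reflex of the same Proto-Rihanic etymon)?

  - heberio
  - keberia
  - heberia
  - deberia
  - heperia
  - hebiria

heberia

Hamin: *kepiria
  kepiria → keperia   [pre-rhotic lowering]
  keperia → keberia   [intervocalic voicing]
  keberia (rule 3 does not apply)
  keberia → heberia   [unconditioned shift]
  giving Hamin heberia.
The other candidates each miss or misapply at least one Hamin change.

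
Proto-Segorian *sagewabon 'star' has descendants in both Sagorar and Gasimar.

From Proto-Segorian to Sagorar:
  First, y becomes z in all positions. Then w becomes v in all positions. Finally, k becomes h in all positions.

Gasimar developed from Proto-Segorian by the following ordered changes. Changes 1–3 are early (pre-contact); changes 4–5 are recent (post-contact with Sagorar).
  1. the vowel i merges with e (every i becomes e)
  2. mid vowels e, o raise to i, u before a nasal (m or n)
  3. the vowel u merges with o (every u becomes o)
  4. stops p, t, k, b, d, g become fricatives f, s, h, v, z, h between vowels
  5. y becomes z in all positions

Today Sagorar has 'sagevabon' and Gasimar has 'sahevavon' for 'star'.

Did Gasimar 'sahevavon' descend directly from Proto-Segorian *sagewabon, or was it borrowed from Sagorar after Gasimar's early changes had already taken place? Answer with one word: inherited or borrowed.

If inherited, *sagewabon would pass through all of Gasimar's changes:
Gasimar: start from *sagewabon.
  rule 1: no change — sagewabon
  rule 2 (pre-nasal raising): sagewabon → sagewabun
  rule 3 (vowel merger): sagewabun → sagewabon
  rule 4 (intervocalic lenition): sagewabon → sahewavon
  rule 5: no change — sahewavon
  ⇒ Gasimar sahewavon
If borrowed from Sagorar 'sagevabon' after the early changes, it would undergo only the recent ones:
  rule 4 (intervocalic lenition): sagevabon → sahevavon
  rule 5 (unconditioned shift): no change (sahevavon)
  ⇒ as a loan: sahevavon
Gasimar 'sahevavon' matches the loan outcome 'sahevavon', not the inherited 'sahewavon' — it skipped the early Gasimar changes, so it was borrowed from Sagorar.

borrowed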